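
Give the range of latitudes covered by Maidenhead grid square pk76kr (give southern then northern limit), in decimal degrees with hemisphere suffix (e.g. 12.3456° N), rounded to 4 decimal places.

16.7083° N, 16.7500° N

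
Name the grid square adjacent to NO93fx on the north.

Latitude subsquare x = 23; +1 → 24, wraps to 0 = a, carry into square.
Latitude square 3; +1 → 4.
The longitude characters are unchanged.

NO94fa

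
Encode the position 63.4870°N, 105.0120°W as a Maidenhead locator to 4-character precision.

DP73

Shift to the Maidenhead origin (180°W, 90°S): lon 74.99, lat 153.49.
Field (20°×10°, letters A–R): lon ⌊74.99/20⌋ = 3 → D; lat ⌊153.49/10⌋ = 15 → P.
Square (2°×1°, digits 0–9): lon ⌊14.99/2⌋ = 7; lat ⌊3.49/1⌋ = 3.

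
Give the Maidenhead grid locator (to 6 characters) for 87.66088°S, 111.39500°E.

Offset from 180°W / 90°S: lon 291.3950°, lat 2.3391°.
Field: 291.3950/20 → 14 → O, 2.3391/10 → 0 → A; chars OA.
Square: 11.3950/2 → 5, 2.3391/1 → 2; chars 52.
Subsquare: 1.3950/0.0833333 → 16 → q, 0.3391/0.0416667 → 8 → i; chars qi.

OA52qi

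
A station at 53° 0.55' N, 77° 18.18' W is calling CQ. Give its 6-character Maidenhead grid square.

Offset from 180°W / 90°S: lon 102.6970°, lat 143.0092°.
Field: lon ⌊102.6970/20⌋ = 5 → F; lat ⌊143.0092/10⌋ = 14 → O.
Square: lon ⌊2.6970/2⌋ = 1; lat ⌊3.0092/1⌋ = 3.
Subsquare: lon ⌊0.6970/0.0833333⌋ = 8 → i; lat ⌊0.0092/0.0416667⌋ = 0 → a.

FO13ia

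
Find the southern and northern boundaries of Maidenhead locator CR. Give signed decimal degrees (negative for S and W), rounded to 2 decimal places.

80.00, 90.00

Field C=2, R=17: +2·20° lon, +17·10° lat → SW at lon -140°, lat 80°.
Cell spans 20° lon × 10° lat.
south 80.00, north 90.00.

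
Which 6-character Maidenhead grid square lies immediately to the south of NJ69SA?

NJ68sx

Latitude subsquare a = 0; −1 → -1, wraps to 23 = x, carry into square.
Latitude square 9; −1 → 8.
The longitude characters are unchanged.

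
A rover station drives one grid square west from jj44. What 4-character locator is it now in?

JJ34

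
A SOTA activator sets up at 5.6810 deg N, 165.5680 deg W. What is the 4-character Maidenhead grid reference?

AJ75

Add 180° to longitude and 90° to latitude: 14.43, 95.68.
Field (20°×10°, letters A–R): lon ⌊14.43/20⌋ = 0 → A; lat ⌊95.68/10⌋ = 9 → J.
Square (2°×1°, digits 0–9): lon ⌊14.43/2⌋ = 7; lat ⌊5.68/1⌋ = 5.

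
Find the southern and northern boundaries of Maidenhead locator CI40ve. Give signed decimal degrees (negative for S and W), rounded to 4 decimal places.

-9.8333, -9.7917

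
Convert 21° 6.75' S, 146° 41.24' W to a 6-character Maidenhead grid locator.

BG68pv

Shift to the Maidenhead origin (180°W, 90°S): lon 33.3127, lat 68.8875.
Field: lon ⌊33.3127/20⌋ = 1 → B; lat ⌊68.8875/10⌋ = 6 → G.
Square: lon ⌊13.3127/2⌋ = 6; lat ⌊8.8875/1⌋ = 8.
Subsquare: lon ⌊1.3127/0.0833333⌋ = 15 → p; lat ⌊0.8875/0.0416667⌋ = 21 → v.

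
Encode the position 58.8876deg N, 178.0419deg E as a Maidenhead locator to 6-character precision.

Offset from 180°W / 90°S: lon 358.0419°, lat 148.8876°.
Field: 358.0419/20 → 17 → R, 148.8876/10 → 14 → O; chars RO.
Square: 18.0419/2 → 9, 8.8876/1 → 8; chars 98.
Subsquare: 0.0419/0.0833333 → 0 → a, 0.8876/0.0416667 → 21 → v; chars av.

RO98av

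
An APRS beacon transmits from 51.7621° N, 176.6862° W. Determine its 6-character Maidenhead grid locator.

Offset from 180°W / 90°S: lon 3.3138°, lat 141.7621°.
Field (20°×10°, letters A–R): 3.3138/20 → 0 → A, 141.7621/10 → 14 → O; chars AO.
Square (2°×1°, digits 0–9): 3.3138/2 → 1, 1.7621/1 → 1; chars 11.
Subsquare (5′×2.5′, letters a–x): 1.3138/0.0833333 → 15 → p, 0.7621/0.0416667 → 18 → s; chars ps.

AO11ps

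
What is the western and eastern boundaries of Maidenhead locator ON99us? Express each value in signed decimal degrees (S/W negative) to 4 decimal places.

119.6667, 119.7500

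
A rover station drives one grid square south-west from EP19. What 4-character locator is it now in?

EP08

Longitude square 1; −1 → 0.
Latitude square 9; −1 → 8.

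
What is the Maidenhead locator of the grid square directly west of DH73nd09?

DH73md99

Longitude extended square 0; −1 → -1, wraps to 9, carry into subsquare.
Longitude subsquare n = 13; −1 → 12 = m.
The latitude characters are unchanged.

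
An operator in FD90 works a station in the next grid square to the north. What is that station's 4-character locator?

Latitude square 0; +1 → 1.
The longitude characters are unchanged.

FD91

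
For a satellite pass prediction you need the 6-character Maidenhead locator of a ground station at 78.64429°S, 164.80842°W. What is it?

Add 180° to longitude and 90° to latitude: 15.1916, 11.3557.
Field: 15.1916/20 → 0 → A, 11.3557/10 → 1 → B; chars AB.
Square: 15.1916/2 → 7, 1.3557/1 → 1; chars 71.
Subsquare: 1.1916/0.0833333 → 14 → o, 0.3557/0.0416667 → 8 → i; chars oi.

AB71oi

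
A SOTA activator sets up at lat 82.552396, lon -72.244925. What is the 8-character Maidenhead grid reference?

Add 180° to longitude and 90° to latitude: 107.75508, 172.55240.
Field: 107.75508/20 → 5 → F, 172.55240/10 → 17 → R; chars FR.
Square: 7.75508/2 → 3, 2.55240/1 → 2; chars 32.
Subsquare: 1.75508/0.0833333 → 21 → v, 0.55240/0.0416667 → 13 → n; chars vn.
Extended square: 0.00508/0.00833333 → 0, 0.01073/0.00416667 → 2; chars 02.

FR32vn02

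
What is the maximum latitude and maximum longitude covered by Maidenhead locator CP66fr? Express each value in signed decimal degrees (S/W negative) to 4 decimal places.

Field C=2, P=15: +2·20° lon, +15·10° lat → SW at lon -140°, lat 60°.
Square 6, 6: +6·2° lon, +6·1° lat → SW at lon -128°, lat 66°.
Subsquare f=5, r=17: +5·0.0833333° lon, +17·0.0416667° lat → SW at lon -127.583°, lat 66.7083°.
Cell spans 0.0833333° lon × 0.0416667° lat. NE corner is SW corner plus one full cell.
latitude 66.7500, longitude -127.5000.

66.7500, -127.5000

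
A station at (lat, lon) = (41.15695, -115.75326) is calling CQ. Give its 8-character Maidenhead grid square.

Offset from 180°W / 90°S: lon 64.24674°, lat 131.15695°.
Field: 64.24674/20 → 3 → D, 131.15695/10 → 13 → N; chars DN.
Square: 4.24674/2 → 2, 1.15695/1 → 1; chars 21.
Subsquare: 0.24674/0.0833333 → 2 → c, 0.15695/0.0416667 → 3 → d; chars cd.
Extended square: 0.08007/0.00833333 → 9, 0.03195/0.00416667 → 7; chars 97.

DN21cd97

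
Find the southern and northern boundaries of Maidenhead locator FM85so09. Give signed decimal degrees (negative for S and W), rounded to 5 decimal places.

35.62083, 35.62500

Field F=5, M=12: +5·20° lon, +12·10° lat → SW at lon -80°, lat 30°.
Square 8, 5: +8·2° lon, +5·1° lat → SW at lon -64°, lat 35°.
Subsquare s=18, o=14: +18·0.0833333° lon, +14·0.0416667° lat → SW at lon -62.5°, lat 35.5833°.
Extended square 0, 9: +0·0.00833333° lon, +9·0.00416667° lat → SW at lon -62.5°, lat 35.6208°.
Cell spans 0.00833333° lon × 0.00416667° lat.
south 35.62083, north 35.62500.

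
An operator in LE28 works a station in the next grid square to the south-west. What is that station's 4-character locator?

LE17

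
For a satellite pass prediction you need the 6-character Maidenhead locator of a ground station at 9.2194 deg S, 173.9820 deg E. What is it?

Add 180° to longitude and 90° to latitude: 353.9820, 80.7806.
Field (20°×10°, letters A–R): lon ⌊353.9820/20⌋ = 17 → R; lat ⌊80.7806/10⌋ = 8 → I.
Square (2°×1°, digits 0–9): lon ⌊13.9820/2⌋ = 6; lat ⌊0.7806/1⌋ = 0.
Subsquare (5′×2.5′, letters a–x): lon ⌊1.9820/0.0833333⌋ = 23 → x; lat ⌊0.7806/0.0416667⌋ = 18 → s.

RI60xs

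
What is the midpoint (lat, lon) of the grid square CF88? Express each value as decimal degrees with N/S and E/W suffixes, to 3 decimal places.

31.500° S, 123.000° W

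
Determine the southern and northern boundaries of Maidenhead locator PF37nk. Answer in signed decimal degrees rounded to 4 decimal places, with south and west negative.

Field P=15, F=5: +15·20° lon, +5·10° lat → SW at lon 120°, lat -40°.
Square 3, 7: +3·2° lon, +7·1° lat → SW at lon 126°, lat -33°.
Subsquare n=13, k=10: +13·0.0833333° lon, +10·0.0416667° lat → SW at lon 127.083°, lat -32.5833°.
Cell spans 0.0833333° lon × 0.0416667° lat.
south -32.5833, north -32.5417.

-32.5833, -32.5417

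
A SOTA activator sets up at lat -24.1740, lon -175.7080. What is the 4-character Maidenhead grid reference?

Add 180° to longitude and 90° to latitude: 4.29, 65.83.
Field: lon ⌊4.29/20⌋ = 0 → A; lat ⌊65.83/10⌋ = 6 → G.
Square: lon ⌊4.29/2⌋ = 2; lat ⌊5.83/1⌋ = 5.

AG25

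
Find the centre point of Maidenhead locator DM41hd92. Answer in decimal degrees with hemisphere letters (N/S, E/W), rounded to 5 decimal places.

31.13542° N, 111.33750° W

Field D=3, M=12: +3·20° lon, +12·10° lat → SW at lon -120°, lat 30°.
Square 4, 1: +4·2° lon, +1·1° lat → SW at lon -112°, lat 31°.
Subsquare h=7, d=3: +7·0.0833333° lon, +3·0.0416667° lat → SW at lon -111.417°, lat 31.125°.
Extended square 9, 2: +9·0.00833333° lon, +2·0.00416667° lat → SW at lon -111.342°, lat 31.1333°.
Cell spans 0.00833333° lon × 0.00416667° lat. Centre is SW corner plus half of each.
latitude 31.13542° N, longitude 111.33750° W.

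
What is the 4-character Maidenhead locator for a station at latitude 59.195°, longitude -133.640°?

CO39

Add 180° to longitude and 90° to latitude: 46.36, 149.19.
Field (20°×10°, letters A–R): lon ⌊46.36/20⌋ = 2 → C; lat ⌊149.19/10⌋ = 14 → O.
Square (2°×1°, digits 0–9): lon ⌊6.36/2⌋ = 3; lat ⌊9.19/1⌋ = 9.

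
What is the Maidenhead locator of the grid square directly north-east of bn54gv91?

BN54hv02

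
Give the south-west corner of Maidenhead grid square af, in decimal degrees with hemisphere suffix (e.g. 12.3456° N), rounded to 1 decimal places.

40.0° S, 180.0° W

Field A=0, F=5: +0·20° lon, +5·10° lat → SW at lon -180°, lat -40°.
latitude 40.0° S, longitude 180.0° W.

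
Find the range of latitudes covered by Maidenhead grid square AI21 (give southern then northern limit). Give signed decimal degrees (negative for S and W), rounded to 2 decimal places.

-9.00, -8.00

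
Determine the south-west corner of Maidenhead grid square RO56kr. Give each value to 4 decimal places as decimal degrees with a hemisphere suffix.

Field R=17, O=14: +17·20° lon, +14·10° lat → SW at lon 160°, lat 50°.
Square 5, 6: +5·2° lon, +6·1° lat → SW at lon 170°, lat 56°.
Subsquare k=10, r=17: +10·0.0833333° lon, +17·0.0416667° lat → SW at lon 170.833°, lat 56.7083°.
latitude 56.7083° N, longitude 170.8333° E.

56.7083° N, 170.8333° E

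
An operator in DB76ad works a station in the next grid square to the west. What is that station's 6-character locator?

Longitude subsquare a = 0; −1 → -1, wraps to 23 = x, carry into square.
Longitude square 7; −1 → 6.
The latitude characters are unchanged.

DB66xd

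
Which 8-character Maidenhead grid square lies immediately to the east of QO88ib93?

QO88jb03

Longitude extended square 9; +1 → 10, wraps to 0, carry into subsquare.
Longitude subsquare i = 8; +1 → 9 = j.
The latitude characters are unchanged.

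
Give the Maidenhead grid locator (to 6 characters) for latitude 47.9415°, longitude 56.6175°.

LN87hw

Offset from 180°W / 90°S: lon 236.6175°, lat 137.9415°.
Field: lon ⌊236.6175/20⌋ = 11 → L; lat ⌊137.9415/10⌋ = 13 → N.
Square: lon ⌊16.6175/2⌋ = 8; lat ⌊7.9415/1⌋ = 7.
Subsquare: lon ⌊0.6175/0.0833333⌋ = 7 → h; lat ⌊0.9415/0.0416667⌋ = 22 → w.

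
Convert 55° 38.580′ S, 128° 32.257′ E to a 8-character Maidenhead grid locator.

Add 180° to longitude and 90° to latitude: 308.53762, 34.35700.
Field: lon ⌊308.53762/20⌋ = 15 → P; lat ⌊34.35700/10⌋ = 3 → D.
Square: lon ⌊8.53762/2⌋ = 4; lat ⌊4.35700/1⌋ = 4.
Subsquare: lon ⌊0.53762/0.0833333⌋ = 6 → g; lat ⌊0.35700/0.0416667⌋ = 8 → i.
Extended square: lon ⌊0.03762/0.00833333⌋ = 4; lat ⌊0.02367/0.00416667⌋ = 5.

PD44gi45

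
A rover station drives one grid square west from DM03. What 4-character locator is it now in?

Longitude square 0; −1 → -1, wraps to 9, carry into field.
Longitude field D = 3; −1 → 2 = C.
The latitude characters are unchanged.

CM93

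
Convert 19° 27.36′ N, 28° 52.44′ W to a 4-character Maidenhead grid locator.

Shift to the Maidenhead origin (180°W, 90°S): lon 151.13, lat 109.46.
Field (20°×10°, letters A–R): 151.13/20 → 7 → H, 109.46/10 → 10 → K; chars HK.
Square (2°×1°, digits 0–9): 11.13/2 → 5, 9.46/1 → 9; chars 59.

HK59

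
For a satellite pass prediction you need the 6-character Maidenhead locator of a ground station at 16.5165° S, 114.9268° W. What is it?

DH23ml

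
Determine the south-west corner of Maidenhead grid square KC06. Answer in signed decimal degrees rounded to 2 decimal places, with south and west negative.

-64.00, 20.00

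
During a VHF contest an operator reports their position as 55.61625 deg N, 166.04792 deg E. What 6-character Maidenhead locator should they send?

Add 180° to longitude and 90° to latitude: 346.0479, 145.6163.
Field (20°×10°, letters A–R): lon ⌊346.0479/20⌋ = 17 → R; lat ⌊145.6163/10⌋ = 14 → O.
Square (2°×1°, digits 0–9): lon ⌊6.0479/2⌋ = 3; lat ⌊5.6163/1⌋ = 5.
Subsquare (5′×2.5′, letters a–x): lon ⌊0.0479/0.0833333⌋ = 0 → a; lat ⌊0.6163/0.0416667⌋ = 14 → o.

RO35ao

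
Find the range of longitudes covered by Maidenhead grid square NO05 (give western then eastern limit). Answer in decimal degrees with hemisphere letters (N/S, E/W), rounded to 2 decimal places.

Field N=13, O=14: +13·20° lon, +14·10° lat → SW at lon 80°, lat 50°.
Square 0, 5: +0·2° lon, +5·1° lat → SW at lon 80°, lat 55°.
Cell spans 2° lon × 1° lat.
west 80.00° E, east 82.00° E.

80.00° E, 82.00° E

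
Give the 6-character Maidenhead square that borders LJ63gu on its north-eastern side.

Longitude subsquare g = 6; +1 → 7 = h.
Latitude subsquare u = 20; +1 → 21 = v.

LJ63hv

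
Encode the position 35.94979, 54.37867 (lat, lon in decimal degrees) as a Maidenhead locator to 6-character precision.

LM75ew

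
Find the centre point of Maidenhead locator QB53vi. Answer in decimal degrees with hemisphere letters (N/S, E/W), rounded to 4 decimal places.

Field Q=16, B=1: +16·20° lon, +1·10° lat → SW at lon 140°, lat -80°.
Square 5, 3: +5·2° lon, +3·1° lat → SW at lon 150°, lat -77°.
Subsquare v=21, i=8: +21·0.0833333° lon, +8·0.0416667° lat → SW at lon 151.75°, lat -76.6667°.
Cell spans 0.0833333° lon × 0.0416667° lat. Centre is SW corner plus half of each.
latitude 76.6458° S, longitude 151.7917° E.

76.6458° S, 151.7917° E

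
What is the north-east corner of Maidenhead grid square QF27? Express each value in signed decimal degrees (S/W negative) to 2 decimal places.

-32.00, 146.00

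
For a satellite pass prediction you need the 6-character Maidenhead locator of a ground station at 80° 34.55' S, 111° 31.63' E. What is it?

OA59sk

Offset from 180°W / 90°S: lon 291.5272°, lat 9.4242°.
Field: lon ⌊291.5272/20⌋ = 14 → O; lat ⌊9.4242/10⌋ = 0 → A.
Square: lon ⌊11.5272/2⌋ = 5; lat ⌊9.4242/1⌋ = 9.
Subsquare: lon ⌊1.5272/0.0833333⌋ = 18 → s; lat ⌊0.4242/0.0416667⌋ = 10 → k.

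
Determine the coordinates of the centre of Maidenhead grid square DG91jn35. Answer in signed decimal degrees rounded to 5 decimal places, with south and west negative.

Field D=3, G=6: +3·20° lon, +6·10° lat → SW at lon -120°, lat -30°.
Square 9, 1: +9·2° lon, +1·1° lat → SW at lon -102°, lat -29°.
Subsquare j=9, n=13: +9·0.0833333° lon, +13·0.0416667° lat → SW at lon -101.25°, lat -28.4583°.
Extended square 3, 5: +3·0.00833333° lon, +5·0.00416667° lat → SW at lon -101.225°, lat -28.4375°.
Cell spans 0.00833333° lon × 0.00416667° lat. Centre is SW corner plus half of each.
latitude -28.43542, longitude -101.22083.

-28.43542, -101.22083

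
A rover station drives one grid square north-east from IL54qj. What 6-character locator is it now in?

Longitude subsquare q = 16; +1 → 17 = r.
Latitude subsquare j = 9; +1 → 10 = k.

IL54rk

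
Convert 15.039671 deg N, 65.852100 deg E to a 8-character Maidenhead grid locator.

Offset from 180°W / 90°S: lon 245.85210°, lat 105.03967°.
Field (20°×10°, letters A–R): lon ⌊245.85210/20⌋ = 12 → M; lat ⌊105.03967/10⌋ = 10 → K.
Square (2°×1°, digits 0–9): lon ⌊5.85210/2⌋ = 2; lat ⌊5.03967/1⌋ = 5.
Subsquare (5′×2.5′, letters a–x): lon ⌊1.85210/0.0833333⌋ = 22 → w; lat ⌊0.03967/0.0416667⌋ = 0 → a.
Extended square (30″×15″, digits 0–9): lon ⌊0.01877/0.00833333⌋ = 2; lat ⌊0.03967/0.00416667⌋ = 9.

MK25wa29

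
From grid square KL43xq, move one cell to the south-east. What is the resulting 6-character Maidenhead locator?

KL53ap

Longitude subsquare x = 23; +1 → 24, wraps to 0 = a, carry into square.
Longitude square 4; +1 → 5.
Latitude subsquare q = 16; −1 → 15 = p.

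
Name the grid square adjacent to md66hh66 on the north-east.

MD66hh77

Longitude extended square 6; +1 → 7.
Latitude extended square 6; +1 → 7.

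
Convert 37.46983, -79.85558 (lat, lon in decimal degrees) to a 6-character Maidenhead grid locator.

FM07bl

Add 180° to longitude and 90° to latitude: 100.1444, 127.4698.
Field: 100.1444/20 → 5 → F, 127.4698/10 → 12 → M; chars FM.
Square: 0.1444/2 → 0, 7.4698/1 → 7; chars 07.
Subsquare: 0.1444/0.0833333 → 1 → b, 0.4698/0.0416667 → 11 → l; chars bl.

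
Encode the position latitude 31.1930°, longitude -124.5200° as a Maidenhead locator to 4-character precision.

CM71

Add 180° to longitude and 90° to latitude: 55.48, 121.19.
Field: 55.48/20 → 2 → C, 121.19/10 → 12 → M; chars CM.
Square: 15.48/2 → 7, 1.19/1 → 1; chars 71.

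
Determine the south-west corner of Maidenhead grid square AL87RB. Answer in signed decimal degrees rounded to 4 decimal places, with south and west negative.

27.0417, -162.5833

Field A=0, L=11: +0·20° lon, +11·10° lat → SW at lon -180°, lat 20°.
Square 8, 7: +8·2° lon, +7·1° lat → SW at lon -164°, lat 27°.
Subsquare r=17, b=1: +17·0.0833333° lon, +1·0.0416667° lat → SW at lon -162.583°, lat 27.0417°.
latitude 27.0417, longitude -162.5833.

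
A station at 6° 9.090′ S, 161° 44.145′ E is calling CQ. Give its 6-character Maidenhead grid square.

RI03uu

Offset from 180°W / 90°S: lon 341.7357°, lat 83.8485°.
Field: 341.7357/20 → 17 → R, 83.8485/10 → 8 → I; chars RI.
Square: 1.7357/2 → 0, 3.8485/1 → 3; chars 03.
Subsquare: 1.7357/0.0833333 → 20 → u, 0.8485/0.0416667 → 20 → u; chars uu.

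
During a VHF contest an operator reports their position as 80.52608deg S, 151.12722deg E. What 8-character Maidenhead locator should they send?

QA59nl53

Offset from 180°W / 90°S: lon 331.12722°, lat 9.47392°.
Field: lon ⌊331.12722/20⌋ = 16 → Q; lat ⌊9.47392/10⌋ = 0 → A.
Square: lon ⌊11.12722/2⌋ = 5; lat ⌊9.47392/1⌋ = 9.
Subsquare: lon ⌊1.12722/0.0833333⌋ = 13 → n; lat ⌊0.47392/0.0416667⌋ = 11 → l.
Extended square: lon ⌊0.04389/0.00833333⌋ = 5; lat ⌊0.01559/0.00416667⌋ = 3.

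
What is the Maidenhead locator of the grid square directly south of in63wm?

IN63wl

Latitude subsquare m = 12; −1 → 11 = l.
The longitude characters are unchanged.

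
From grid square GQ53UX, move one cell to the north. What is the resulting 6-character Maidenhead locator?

GQ54ua

Latitude subsquare x = 23; +1 → 24, wraps to 0 = a, carry into square.
Latitude square 3; +1 → 4.
The longitude characters are unchanged.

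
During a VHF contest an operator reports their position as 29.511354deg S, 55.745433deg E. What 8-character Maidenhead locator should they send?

LG70ul97

Add 180° to longitude and 90° to latitude: 235.74543, 60.48865.
Field: 235.74543/20 → 11 → L, 60.48865/10 → 6 → G; chars LG.
Square: 15.74543/2 → 7, 0.48865/1 → 0; chars 70.
Subsquare: 1.74543/0.0833333 → 20 → u, 0.48865/0.0416667 → 11 → l; chars ul.
Extended square: 0.07877/0.00833333 → 9, 0.03031/0.00416667 → 7; chars 97.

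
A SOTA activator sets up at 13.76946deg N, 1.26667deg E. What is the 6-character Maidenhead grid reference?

Offset from 180°W / 90°S: lon 181.2667°, lat 103.7695°.
Field: lon ⌊181.2667/20⌋ = 9 → J; lat ⌊103.7695/10⌋ = 10 → K.
Square: lon ⌊1.2667/2⌋ = 0; lat ⌊3.7695/1⌋ = 3.
Subsquare: lon ⌊1.2667/0.0833333⌋ = 15 → p; lat ⌊0.7695/0.0416667⌋ = 18 → s.

JK03ps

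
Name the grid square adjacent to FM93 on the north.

Latitude square 3; +1 → 4.
The longitude characters are unchanged.

FM94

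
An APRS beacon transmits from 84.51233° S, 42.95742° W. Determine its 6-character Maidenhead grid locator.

Offset from 180°W / 90°S: lon 137.0426°, lat 5.4877°.
Field: lon ⌊137.0426/20⌋ = 6 → G; lat ⌊5.4877/10⌋ = 0 → A.
Square: lon ⌊17.0426/2⌋ = 8; lat ⌊5.4877/1⌋ = 5.
Subsquare: lon ⌊1.0426/0.0833333⌋ = 12 → m; lat ⌊0.4877/0.0416667⌋ = 11 → l.

GA85ml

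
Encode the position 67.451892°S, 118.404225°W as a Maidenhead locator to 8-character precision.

Offset from 180°W / 90°S: lon 61.59578°, lat 22.54811°.
Field (20°×10°, letters A–R): lon ⌊61.59578/20⌋ = 3 → D; lat ⌊22.54811/10⌋ = 2 → C.
Square (2°×1°, digits 0–9): lon ⌊1.59578/2⌋ = 0; lat ⌊2.54811/1⌋ = 2.
Subsquare (5′×2.5′, letters a–x): lon ⌊1.59578/0.0833333⌋ = 19 → t; lat ⌊0.54811/0.0416667⌋ = 13 → n.
Extended square (30″×15″, digits 0–9): lon ⌊0.01244/0.00833333⌋ = 1; lat ⌊0.00644/0.00416667⌋ = 1.

DC02tn11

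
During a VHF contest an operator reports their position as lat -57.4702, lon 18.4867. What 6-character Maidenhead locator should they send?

JD92fm

Offset from 180°W / 90°S: lon 198.4867°, lat 32.5298°.
Field (20°×10°, letters A–R): 198.4867/20 → 9 → J, 32.5298/10 → 3 → D; chars JD.
Square (2°×1°, digits 0–9): 18.4867/2 → 9, 2.5298/1 → 2; chars 92.
Subsquare (5′×2.5′, letters a–x): 0.4867/0.0833333 → 5 → f, 0.5298/0.0416667 → 12 → m; chars fm.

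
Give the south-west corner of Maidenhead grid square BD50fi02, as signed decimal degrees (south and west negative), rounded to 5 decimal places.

Field B=1, D=3: +1·20° lon, +3·10° lat → SW at lon -160°, lat -60°.
Square 5, 0: +5·2° lon, +0·1° lat → SW at lon -150°, lat -60°.
Subsquare f=5, i=8: +5·0.0833333° lon, +8·0.0416667° lat → SW at lon -149.583°, lat -59.6667°.
Extended square 0, 2: +0·0.00833333° lon, +2·0.00416667° lat → SW at lon -149.583°, lat -59.6583°.
latitude -59.65833, longitude -149.58333.

-59.65833, -149.58333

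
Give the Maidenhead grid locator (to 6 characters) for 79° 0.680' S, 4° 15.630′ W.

IB70ux

Shift to the Maidenhead origin (180°W, 90°S): lon 175.7395, lat 10.9887.
Field: lon ⌊175.7395/20⌋ = 8 → I; lat ⌊10.9887/10⌋ = 1 → B.
Square: lon ⌊15.7395/2⌋ = 7; lat ⌊0.9887/1⌋ = 0.
Subsquare: lon ⌊1.7395/0.0833333⌋ = 20 → u; lat ⌊0.9887/0.0416667⌋ = 23 → x.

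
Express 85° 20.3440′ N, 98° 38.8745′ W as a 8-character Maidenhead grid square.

ER05qi21

Add 180° to longitude and 90° to latitude: 81.35209, 175.33907.
Field (20°×10°, letters A–R): lon ⌊81.35209/20⌋ = 4 → E; lat ⌊175.33907/10⌋ = 17 → R.
Square (2°×1°, digits 0–9): lon ⌊1.35209/2⌋ = 0; lat ⌊5.33907/1⌋ = 5.
Subsquare (5′×2.5′, letters a–x): lon ⌊1.35209/0.0833333⌋ = 16 → q; lat ⌊0.33907/0.0416667⌋ = 8 → i.
Extended square (30″×15″, digits 0–9): lon ⌊0.01876/0.00833333⌋ = 2; lat ⌊0.00573/0.00416667⌋ = 1.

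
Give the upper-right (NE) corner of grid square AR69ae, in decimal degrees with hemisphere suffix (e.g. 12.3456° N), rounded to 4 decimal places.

Field A=0, R=17: +0·20° lon, +17·10° lat → SW at lon -180°, lat 80°.
Square 6, 9: +6·2° lon, +9·1° lat → SW at lon -168°, lat 89°.
Subsquare a=0, e=4: +0·0.0833333° lon, +4·0.0416667° lat → SW at lon -168°, lat 89.1667°.
Cell spans 0.0833333° lon × 0.0416667° lat. NE corner is SW corner plus one full cell.
latitude 89.2083° N, longitude 167.9167° W.

89.2083° N, 167.9167° W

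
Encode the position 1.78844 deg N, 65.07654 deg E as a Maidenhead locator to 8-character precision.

MJ21ms99

Offset from 180°W / 90°S: lon 245.07654°, lat 91.78844°.
Field: 245.07654/20 → 12 → M, 91.78844/10 → 9 → J; chars MJ.
Square: 5.07654/2 → 2, 1.78844/1 → 1; chars 21.
Subsquare: 1.07654/0.0833333 → 12 → m, 0.78844/0.0416667 → 18 → s; chars ms.
Extended square: 0.07654/0.00833333 → 9, 0.03844/0.00416667 → 9; chars 99.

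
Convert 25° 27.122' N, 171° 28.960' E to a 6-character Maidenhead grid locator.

RL55rk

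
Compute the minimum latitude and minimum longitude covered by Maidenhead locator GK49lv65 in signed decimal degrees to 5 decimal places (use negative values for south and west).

Field G=6, K=10: +6·20° lon, +10·10° lat → SW at lon -60°, lat 10°.
Square 4, 9: +4·2° lon, +9·1° lat → SW at lon -52°, lat 19°.
Subsquare l=11, v=21: +11·0.0833333° lon, +21·0.0416667° lat → SW at lon -51.0833°, lat 19.875°.
Extended square 6, 5: +6·0.00833333° lon, +5·0.00416667° lat → SW at lon -51.0333°, lat 19.8958°.
latitude 19.89583, longitude -51.03333.

19.89583, -51.03333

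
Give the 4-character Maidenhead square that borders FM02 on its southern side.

FM01

Latitude square 2; −1 → 1.
The longitude characters are unchanged.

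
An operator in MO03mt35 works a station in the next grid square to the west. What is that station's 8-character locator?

MO03mt25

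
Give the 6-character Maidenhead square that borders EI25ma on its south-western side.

Longitude subsquare m = 12; −1 → 11 = l.
Latitude subsquare a = 0; −1 → -1, wraps to 23 = x, carry into square.
Latitude square 5; −1 → 4.

EI24lx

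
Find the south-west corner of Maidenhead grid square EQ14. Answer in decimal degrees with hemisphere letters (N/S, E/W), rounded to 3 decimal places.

Field E=4, Q=16: +4·20° lon, +16·10° lat → SW at lon -100°, lat 70°.
Square 1, 4: +1·2° lon, +4·1° lat → SW at lon -98°, lat 74°.
latitude 74.000° N, longitude 98.000° W.

74.000° N, 98.000° W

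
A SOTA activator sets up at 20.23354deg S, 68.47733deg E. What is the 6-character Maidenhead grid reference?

MG49fs

Offset from 180°W / 90°S: lon 248.4773°, lat 69.7665°.
Field: 248.4773/20 → 12 → M, 69.7665/10 → 6 → G; chars MG.
Square: 8.4773/2 → 4, 9.7665/1 → 9; chars 49.
Subsquare: 0.4773/0.0833333 → 5 → f, 0.7665/0.0416667 → 18 → s; chars fs.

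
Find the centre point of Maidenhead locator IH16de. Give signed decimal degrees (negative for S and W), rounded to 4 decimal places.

-13.8125, -17.7083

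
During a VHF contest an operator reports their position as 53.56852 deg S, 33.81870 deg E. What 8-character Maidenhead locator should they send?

Offset from 180°W / 90°S: lon 213.81870°, lat 36.43148°.
Field: lon ⌊213.81870/20⌋ = 10 → K; lat ⌊36.43148/10⌋ = 3 → D.
Square: lon ⌊13.81870/2⌋ = 6; lat ⌊6.43148/1⌋ = 6.
Subsquare: lon ⌊1.81870/0.0833333⌋ = 21 → v; lat ⌊0.43148/0.0416667⌋ = 10 → k.
Extended square: lon ⌊0.06870/0.00833333⌋ = 8; lat ⌊0.01481/0.00416667⌋ = 3.

KD66vk83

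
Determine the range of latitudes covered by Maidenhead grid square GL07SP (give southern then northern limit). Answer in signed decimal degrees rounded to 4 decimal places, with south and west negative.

27.6250, 27.6667

Field G=6, L=11: +6·20° lon, +11·10° lat → SW at lon -60°, lat 20°.
Square 0, 7: +0·2° lon, +7·1° lat → SW at lon -60°, lat 27°.
Subsquare s=18, p=15: +18·0.0833333° lon, +15·0.0416667° lat → SW at lon -58.5°, lat 27.625°.
Cell spans 0.0833333° lon × 0.0416667° lat.
south 27.6250, north 27.6667.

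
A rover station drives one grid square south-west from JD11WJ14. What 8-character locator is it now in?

JD11wj03

Longitude extended square 1; −1 → 0.
Latitude extended square 4; −1 → 3.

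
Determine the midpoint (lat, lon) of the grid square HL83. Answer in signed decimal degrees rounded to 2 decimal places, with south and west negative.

Field H=7, L=11: +7·20° lon, +11·10° lat → SW at lon -40°, lat 20°.
Square 8, 3: +8·2° lon, +3·1° lat → SW at lon -24°, lat 23°.
Cell spans 2° lon × 1° lat. Centre is SW corner plus half of each.
latitude 23.50, longitude -23.00.

23.50, -23.00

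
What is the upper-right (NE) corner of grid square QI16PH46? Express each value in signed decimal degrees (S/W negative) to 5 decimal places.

-3.67917, 143.29167

Field Q=16, I=8: +16·20° lon, +8·10° lat → SW at lon 140°, lat -10°.
Square 1, 6: +1·2° lon, +6·1° lat → SW at lon 142°, lat -4°.
Subsquare p=15, h=7: +15·0.0833333° lon, +7·0.0416667° lat → SW at lon 143.25°, lat -3.70833°.
Extended square 4, 6: +4·0.00833333° lon, +6·0.00416667° lat → SW at lon 143.283°, lat -3.68333°.
Cell spans 0.00833333° lon × 0.00416667° lat. NE corner is SW corner plus one full cell.
latitude -3.67917, longitude 143.29167.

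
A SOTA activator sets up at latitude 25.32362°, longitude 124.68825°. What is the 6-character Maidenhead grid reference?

PL25ih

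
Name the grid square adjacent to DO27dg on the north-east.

Longitude subsquare d = 3; +1 → 4 = e.
Latitude subsquare g = 6; +1 → 7 = h.

DO27eh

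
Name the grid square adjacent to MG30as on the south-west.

MG20xr

Longitude subsquare a = 0; −1 → -1, wraps to 23 = x, carry into square.
Longitude square 3; −1 → 2.
Latitude subsquare s = 18; −1 → 17 = r.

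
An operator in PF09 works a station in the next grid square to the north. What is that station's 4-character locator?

Latitude square 9; +1 → 10, wraps to 0, carry into field.
Latitude field F = 5; +1 → 6 = G.
The longitude characters are unchanged.

PG00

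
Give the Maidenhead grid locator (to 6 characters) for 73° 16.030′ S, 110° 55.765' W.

Offset from 180°W / 90°S: lon 69.0706°, lat 16.7328°.
Field: 69.0706/20 → 3 → D, 16.7328/10 → 1 → B; chars DB.
Square: 9.0706/2 → 4, 6.7328/1 → 6; chars 46.
Subsquare: 1.0706/0.0833333 → 12 → m, 0.7328/0.0416667 → 17 → r; chars mr.

DB46mr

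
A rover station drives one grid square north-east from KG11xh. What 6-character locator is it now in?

KG21ai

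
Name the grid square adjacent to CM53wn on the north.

CM53wo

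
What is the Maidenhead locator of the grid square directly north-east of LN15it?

Longitude subsquare i = 8; +1 → 9 = j.
Latitude subsquare t = 19; +1 → 20 = u.

LN15ju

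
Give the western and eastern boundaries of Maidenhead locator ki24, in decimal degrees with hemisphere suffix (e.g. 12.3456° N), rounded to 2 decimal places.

Field K=10, I=8: +10·20° lon, +8·10° lat → SW at lon 20°, lat -10°.
Square 2, 4: +2·2° lon, +4·1° lat → SW at lon 24°, lat -6°.
Cell spans 2° lon × 1° lat.
west 24.00° E, east 26.00° E.

24.00° E, 26.00° E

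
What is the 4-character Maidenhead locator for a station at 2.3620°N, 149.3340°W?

Offset from 180°W / 90°S: lon 30.67°, lat 92.36°.
Field (20°×10°, letters A–R): 30.67/20 → 1 → B, 92.36/10 → 9 → J; chars BJ.
Square (2°×1°, digits 0–9): 10.67/2 → 5, 2.36/1 → 2; chars 52.

BJ52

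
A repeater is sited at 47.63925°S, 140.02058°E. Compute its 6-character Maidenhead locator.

Add 180° to longitude and 90° to latitude: 320.0206, 42.3608.
Field: 320.0206/20 → 16 → Q, 42.3608/10 → 4 → E; chars QE.
Square: 0.0206/2 → 0, 2.3608/1 → 2; chars 02.
Subsquare: 0.0206/0.0833333 → 0 → a, 0.3608/0.0416667 → 8 → i; chars ai.

QE02ai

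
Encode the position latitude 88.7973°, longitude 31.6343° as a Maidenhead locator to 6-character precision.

KR58tt

Add 180° to longitude and 90° to latitude: 211.6343, 178.7973.
Field (20°×10°, letters A–R): lon ⌊211.6343/20⌋ = 10 → K; lat ⌊178.7973/10⌋ = 17 → R.
Square (2°×1°, digits 0–9): lon ⌊11.6343/2⌋ = 5; lat ⌊8.7973/1⌋ = 8.
Subsquare (5′×2.5′, letters a–x): lon ⌊1.6343/0.0833333⌋ = 19 → t; lat ⌊0.7973/0.0416667⌋ = 19 → t.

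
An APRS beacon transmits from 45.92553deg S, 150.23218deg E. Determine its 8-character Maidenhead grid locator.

QE54cb77

Shift to the Maidenhead origin (180°W, 90°S): lon 330.23218, lat 44.07447.
Field: lon ⌊330.23218/20⌋ = 16 → Q; lat ⌊44.07447/10⌋ = 4 → E.
Square: lon ⌊10.23218/2⌋ = 5; lat ⌊4.07447/1⌋ = 4.
Subsquare: lon ⌊0.23218/0.0833333⌋ = 2 → c; lat ⌊0.07447/0.0416667⌋ = 1 → b.
Extended square: lon ⌊0.06551/0.00833333⌋ = 7; lat ⌊0.03280/0.00416667⌋ = 7.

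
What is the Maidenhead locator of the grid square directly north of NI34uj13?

Latitude extended square 3; +1 → 4.
The longitude characters are unchanged.

NI34uj14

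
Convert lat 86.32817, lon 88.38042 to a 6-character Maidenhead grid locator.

NR46eh

Shift to the Maidenhead origin (180°W, 90°S): lon 268.3804, lat 176.3282.
Field: 268.3804/20 → 13 → N, 176.3282/10 → 17 → R; chars NR.
Square: 8.3804/2 → 4, 6.3282/1 → 6; chars 46.
Subsquare: 0.3804/0.0833333 → 4 → e, 0.3282/0.0416667 → 7 → h; chars eh.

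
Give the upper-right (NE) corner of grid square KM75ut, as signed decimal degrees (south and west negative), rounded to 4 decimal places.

Field K=10, M=12: +10·20° lon, +12·10° lat → SW at lon 20°, lat 30°.
Square 7, 5: +7·2° lon, +5·1° lat → SW at lon 34°, lat 35°.
Subsquare u=20, t=19: +20·0.0833333° lon, +19·0.0416667° lat → SW at lon 35.6667°, lat 35.7917°.
Cell spans 0.0833333° lon × 0.0416667° lat. NE corner is SW corner plus one full cell.
latitude 35.8333, longitude 35.7500.

35.8333, 35.7500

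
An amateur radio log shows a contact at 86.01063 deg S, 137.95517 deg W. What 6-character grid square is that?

CA13ax

Shift to the Maidenhead origin (180°W, 90°S): lon 42.0448, lat 3.9894.
Field: 42.0448/20 → 2 → C, 3.9894/10 → 0 → A; chars CA.
Square: 2.0448/2 → 1, 3.9894/1 → 3; chars 13.
Subsquare: 0.0448/0.0833333 → 0 → a, 0.9894/0.0416667 → 23 → x; chars ax.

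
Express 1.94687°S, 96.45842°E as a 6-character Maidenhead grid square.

NI88fb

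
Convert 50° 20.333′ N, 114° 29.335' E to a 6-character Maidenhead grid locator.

OO70fi

Shift to the Maidenhead origin (180°W, 90°S): lon 294.4889, lat 140.3389.
Field: lon ⌊294.4889/20⌋ = 14 → O; lat ⌊140.3389/10⌋ = 14 → O.
Square: lon ⌊14.4889/2⌋ = 7; lat ⌊0.3389/1⌋ = 0.
Subsquare: lon ⌊0.4889/0.0833333⌋ = 5 → f; lat ⌊0.3389/0.0416667⌋ = 8 → i.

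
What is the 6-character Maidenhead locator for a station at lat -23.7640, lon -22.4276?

Shift to the Maidenhead origin (180°W, 90°S): lon 157.5724, lat 66.2360.
Field: lon ⌊157.5724/20⌋ = 7 → H; lat ⌊66.2360/10⌋ = 6 → G.
Square: lon ⌊17.5724/2⌋ = 8; lat ⌊6.2360/1⌋ = 6.
Subsquare: lon ⌊1.5724/0.0833333⌋ = 18 → s; lat ⌊0.2360/0.0416667⌋ = 5 → f.

HG86sf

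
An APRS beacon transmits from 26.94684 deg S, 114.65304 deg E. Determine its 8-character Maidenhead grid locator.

OG73hb82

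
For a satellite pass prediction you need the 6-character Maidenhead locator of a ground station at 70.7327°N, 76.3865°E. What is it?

MQ80er

Shift to the Maidenhead origin (180°W, 90°S): lon 256.3865, lat 160.7327.
Field: 256.3865/20 → 12 → M, 160.7327/10 → 16 → Q; chars MQ.
Square: 16.3865/2 → 8, 0.7327/1 → 0; chars 80.
Subsquare: 0.3865/0.0833333 → 4 → e, 0.7327/0.0416667 → 17 → r; chars er.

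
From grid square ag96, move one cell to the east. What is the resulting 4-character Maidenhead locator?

BG06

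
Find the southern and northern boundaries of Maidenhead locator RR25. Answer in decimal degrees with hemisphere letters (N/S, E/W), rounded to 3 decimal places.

Field R=17, R=17: +17·20° lon, +17·10° lat → SW at lon 160°, lat 80°.
Square 2, 5: +2·2° lon, +5·1° lat → SW at lon 164°, lat 85°.
Cell spans 2° lon × 1° lat.
south 85.000° N, north 86.000° N.

85.000° N, 86.000° N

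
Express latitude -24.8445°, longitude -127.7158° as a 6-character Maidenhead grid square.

CG65dd

Offset from 180°W / 90°S: lon 52.2842°, lat 65.1555°.
Field: lon ⌊52.2842/20⌋ = 2 → C; lat ⌊65.1555/10⌋ = 6 → G.
Square: lon ⌊12.2842/2⌋ = 6; lat ⌊5.1555/1⌋ = 5.
Subsquare: lon ⌊0.2842/0.0833333⌋ = 3 → d; lat ⌊0.1555/0.0416667⌋ = 3 → d.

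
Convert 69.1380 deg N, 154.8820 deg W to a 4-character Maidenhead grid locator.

BP29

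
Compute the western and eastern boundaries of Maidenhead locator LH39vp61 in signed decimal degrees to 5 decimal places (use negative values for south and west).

Field L=11, H=7: +11·20° lon, +7·10° lat → SW at lon 40°, lat -20°.
Square 3, 9: +3·2° lon, +9·1° lat → SW at lon 46°, lat -11°.
Subsquare v=21, p=15: +21·0.0833333° lon, +15·0.0416667° lat → SW at lon 47.75°, lat -10.375°.
Extended square 6, 1: +6·0.00833333° lon, +1·0.00416667° lat → SW at lon 47.8°, lat -10.3708°.
Cell spans 0.00833333° lon × 0.00416667° lat.
west 47.80000, east 47.80833.

47.80000, 47.80833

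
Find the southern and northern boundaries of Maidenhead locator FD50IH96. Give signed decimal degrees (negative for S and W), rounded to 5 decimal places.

-59.68333, -59.67917

Field F=5, D=3: +5·20° lon, +3·10° lat → SW at lon -80°, lat -60°.
Square 5, 0: +5·2° lon, +0·1° lat → SW at lon -70°, lat -60°.
Subsquare i=8, h=7: +8·0.0833333° lon, +7·0.0416667° lat → SW at lon -69.3333°, lat -59.7083°.
Extended square 9, 6: +9·0.00833333° lon, +6·0.00416667° lat → SW at lon -69.2583°, lat -59.6833°.
Cell spans 0.00833333° lon × 0.00416667° lat.
south -59.68333, north -59.67917.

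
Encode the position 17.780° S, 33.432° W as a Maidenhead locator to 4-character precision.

Add 180° to longitude and 90° to latitude: 146.57, 72.22.
Field: lon ⌊146.57/20⌋ = 7 → H; lat ⌊72.22/10⌋ = 7 → H.
Square: lon ⌊6.57/2⌋ = 3; lat ⌊2.22/1⌋ = 2.

HH32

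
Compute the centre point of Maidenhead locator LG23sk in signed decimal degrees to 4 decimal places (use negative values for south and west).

-26.5625, 45.5417

Field L=11, G=6: +11·20° lon, +6·10° lat → SW at lon 40°, lat -30°.
Square 2, 3: +2·2° lon, +3·1° lat → SW at lon 44°, lat -27°.
Subsquare s=18, k=10: +18·0.0833333° lon, +10·0.0416667° lat → SW at lon 45.5°, lat -26.5833°.
Cell spans 0.0833333° lon × 0.0416667° lat. Centre is SW corner plus half of each.
latitude -26.5625, longitude 45.5417.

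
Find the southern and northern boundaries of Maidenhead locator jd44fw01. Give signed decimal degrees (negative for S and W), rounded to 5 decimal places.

-55.07917, -55.07500

Field J=9, D=3: +9·20° lon, +3·10° lat → SW at lon 0°, lat -60°.
Square 4, 4: +4·2° lon, +4·1° lat → SW at lon 8°, lat -56°.
Subsquare f=5, w=22: +5·0.0833333° lon, +22·0.0416667° lat → SW at lon 8.41667°, lat -55.0833°.
Extended square 0, 1: +0·0.00833333° lon, +1·0.00416667° lat → SW at lon 8.41667°, lat -55.0792°.
Cell spans 0.00833333° lon × 0.00416667° lat.
south -55.07917, north -55.07500.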